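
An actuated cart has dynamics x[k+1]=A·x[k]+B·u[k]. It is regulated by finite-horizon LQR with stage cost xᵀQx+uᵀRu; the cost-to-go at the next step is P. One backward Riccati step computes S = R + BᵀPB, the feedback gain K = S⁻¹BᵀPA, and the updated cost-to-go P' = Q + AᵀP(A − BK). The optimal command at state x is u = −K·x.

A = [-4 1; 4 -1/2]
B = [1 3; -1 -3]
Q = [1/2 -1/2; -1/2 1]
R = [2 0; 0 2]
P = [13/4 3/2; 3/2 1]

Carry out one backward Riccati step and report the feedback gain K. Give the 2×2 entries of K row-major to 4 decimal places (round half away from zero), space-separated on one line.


-0.3448 0.1034 -1.0345 0.3103

BᵀP = [1.7500 0.5000; 5.2500 1.5000]
S = R + BᵀPB = [2 0; 0 2] + [1.2500 3.7500; 3.7500 11.2500] = [3.2500 3.7500; 3.7500 13.2500]
BᵀPA = [-5.0000 1.5000; -15.0000 4.5000]
K = S⁻¹·BᵀPA = [-0.3448 0.1034; -1.0345 0.3103]
A−BK = [-0.5517 -0.0345; 0.5517 0.5345]
AᵀP(A−BK) = [2.7586 -0.8276; -0.8276 0.4483]
P' = Q + AᵀP(A−BK) = [3.2586 -1.3276; -1.3276 1.4483]
tr(P') = 4.7069


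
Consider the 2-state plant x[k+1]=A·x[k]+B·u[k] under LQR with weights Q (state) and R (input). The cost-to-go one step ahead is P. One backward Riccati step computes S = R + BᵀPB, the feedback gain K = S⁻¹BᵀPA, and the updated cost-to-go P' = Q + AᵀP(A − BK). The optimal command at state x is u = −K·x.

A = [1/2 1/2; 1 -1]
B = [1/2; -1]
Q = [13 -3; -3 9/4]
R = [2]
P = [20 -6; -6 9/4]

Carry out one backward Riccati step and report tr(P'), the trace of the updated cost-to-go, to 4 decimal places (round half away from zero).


BᵀP = [16.0000 -5.2500]
S = R + BᵀPB = [2] + [13.2500] = [15.2500]
BᵀPA = [2.7500 13.2500]
K = S⁻¹·BᵀPA = [0.1803 0.8689]
A−BK = [0.4098 0.0656; 1.1803 -0.1311]
AᵀP(A−BK) = [0.7541 0.3607; 0.3607 1.7377]
P' = Q + AᵀP(A−BK) = [13.7541 -2.6393; -2.6393 3.9877]
tr(P') = 17.7418

17.7418


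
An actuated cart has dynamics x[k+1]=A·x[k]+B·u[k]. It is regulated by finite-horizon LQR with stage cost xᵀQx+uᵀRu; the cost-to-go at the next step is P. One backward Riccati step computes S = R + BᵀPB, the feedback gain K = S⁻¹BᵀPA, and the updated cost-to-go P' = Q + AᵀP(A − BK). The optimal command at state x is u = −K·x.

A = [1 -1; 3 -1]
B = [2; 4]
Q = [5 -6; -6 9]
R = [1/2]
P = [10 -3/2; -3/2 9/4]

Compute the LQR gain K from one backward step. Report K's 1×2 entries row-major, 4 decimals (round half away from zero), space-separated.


0.6095 -0.3810

BᵀP = [14.0000 6.0000]
S = R + BᵀPB = [1/2] + [52.0000] = [52.5000]
BᵀPA = [32.0000 -20.0000]
K = S⁻¹·BᵀPA = [0.6095 -0.3810]
A−BK = [-0.2190 -0.2381; 0.5619 0.5238]
AᵀP(A−BK) = [1.7452 1.4405; 1.4405 1.6310]
P' = Q + AᵀP(A−BK) = [6.7452 -4.5595; -4.5595 10.6310]
tr(P') = 17.3762


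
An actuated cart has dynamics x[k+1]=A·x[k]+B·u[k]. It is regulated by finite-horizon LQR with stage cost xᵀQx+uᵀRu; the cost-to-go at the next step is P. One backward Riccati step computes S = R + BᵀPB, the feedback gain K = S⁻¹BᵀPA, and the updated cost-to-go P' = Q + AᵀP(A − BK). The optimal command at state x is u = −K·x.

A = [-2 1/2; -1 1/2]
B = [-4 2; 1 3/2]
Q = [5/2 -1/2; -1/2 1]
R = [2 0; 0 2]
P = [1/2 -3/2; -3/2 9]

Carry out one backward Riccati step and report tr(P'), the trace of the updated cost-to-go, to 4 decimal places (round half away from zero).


BᵀP = [-3.5000 15.0000; -1.2500 10.5000]
S = R + BᵀPB = [2 0; 0 2] + [29.0000 15.5000; 15.5000 13.2500] = [31.0000 15.5000; 15.5000 15.2500]
BᵀPA = [-8.0000 5.7500; -8.0000 4.6250]
K = S⁻¹·BᵀPA = [0.0086 0.0688; -0.5333 0.2333]
A−BK = [-0.8989 0.3086; -0.2086 0.0812]
AᵀP(A−BK) = [0.8022 -0.3328; -0.3328 0.1501]
P' = Q + AᵀP(A−BK) = [3.3022 -0.8328; -0.8328 1.1501]
tr(P') = 4.4523

4.4523


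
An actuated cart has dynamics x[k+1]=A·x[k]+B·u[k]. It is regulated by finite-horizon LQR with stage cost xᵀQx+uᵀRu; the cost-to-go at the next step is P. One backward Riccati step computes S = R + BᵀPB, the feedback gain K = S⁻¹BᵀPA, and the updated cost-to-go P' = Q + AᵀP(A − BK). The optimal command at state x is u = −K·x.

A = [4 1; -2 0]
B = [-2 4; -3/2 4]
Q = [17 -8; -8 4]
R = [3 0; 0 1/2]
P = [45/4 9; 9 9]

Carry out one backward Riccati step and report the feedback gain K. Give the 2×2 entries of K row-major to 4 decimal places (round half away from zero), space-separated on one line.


BᵀP = [-36.0000 -31.5000; 81.0000 72.0000]
S = R + BᵀPB = [3 0; 0 1/2] + [119.2500 -270.0000; -270.0000 612.0000] = [122.2500 -270.0000; -270.0000 612.5000]
BᵀPA = [-81.0000 -36.0000; 180.0000 81.0000]
K = S⁻¹·BᵀPA = [-0.5118 -0.0910; 0.0682 0.0921]
A−BK = [2.7033 0.4495; -3.0408 -0.5050]
AᵀP(A−BK) = [18.2559 3.0455; 3.0455 0.5114]
P' = Q + AᵀP(A−BK) = [35.2559 -4.9545; -4.9545 4.5114]
tr(P') = 39.7673

-0.5118 -0.0910 0.0682 0.0921


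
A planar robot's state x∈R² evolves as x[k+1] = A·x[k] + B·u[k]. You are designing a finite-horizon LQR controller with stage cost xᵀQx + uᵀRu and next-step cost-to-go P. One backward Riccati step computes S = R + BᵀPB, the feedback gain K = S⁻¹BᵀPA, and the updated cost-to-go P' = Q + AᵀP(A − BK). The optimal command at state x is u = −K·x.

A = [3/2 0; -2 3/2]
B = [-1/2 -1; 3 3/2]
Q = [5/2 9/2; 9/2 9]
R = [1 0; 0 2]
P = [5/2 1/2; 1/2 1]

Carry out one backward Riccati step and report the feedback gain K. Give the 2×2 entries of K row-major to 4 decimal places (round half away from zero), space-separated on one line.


BᵀP = [0.2500 2.7500; -1.7500 1.0000]
S = R + BᵀPB = [1 0; 0 2] + [8.1250 3.8750; 3.8750 3.2500] = [9.1250 3.8750; 3.8750 5.2500]
BᵀPA = [-5.1250 4.1250; -4.6250 1.5000]
K = S⁻¹·BᵀPA = [-0.2732 0.4817; -0.6793 -0.0698]
A−BK = [0.6841 0.1710; -0.1615 0.1596]
AᵀP(A−BK) = [2.0831 0.2708; 0.2708 0.3677]
P' = Q + AᵀP(A−BK) = [4.5831 4.7708; 4.7708 9.3677]
tr(P') = 13.9508

-0.2732 0.4817 -0.6793 -0.0698


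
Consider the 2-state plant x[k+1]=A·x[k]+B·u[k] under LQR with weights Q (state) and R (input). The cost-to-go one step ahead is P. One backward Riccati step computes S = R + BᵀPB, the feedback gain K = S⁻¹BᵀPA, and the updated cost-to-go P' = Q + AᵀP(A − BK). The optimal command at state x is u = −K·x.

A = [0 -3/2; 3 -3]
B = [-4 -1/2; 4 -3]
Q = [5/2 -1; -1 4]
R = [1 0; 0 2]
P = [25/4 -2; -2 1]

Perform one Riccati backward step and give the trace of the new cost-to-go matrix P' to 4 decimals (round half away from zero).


9.1740

BᵀP = [-33.0000 12.0000; 2.8750 -2.0000]
S = R + BᵀPB = [1 0; 0 2] + [180.0000 -19.5000; -19.5000 4.5625] = [181.0000 -19.5000; -19.5000 6.5625]
BᵀPA = [36.0000 13.5000; -6.0000 1.6875]
K = S⁻¹·BᵀPA = [0.1477 0.1505; -0.4755 0.7042]
A−BK = [0.3529 -0.5461; 0.9828 -1.4892]
AᵀP(A−BK) = [0.8310 -1.1911; -1.1911 1.8430]
P' = Q + AᵀP(A−BK) = [3.3310 -2.1911; -2.1911 5.8430]
tr(P') = 9.1740


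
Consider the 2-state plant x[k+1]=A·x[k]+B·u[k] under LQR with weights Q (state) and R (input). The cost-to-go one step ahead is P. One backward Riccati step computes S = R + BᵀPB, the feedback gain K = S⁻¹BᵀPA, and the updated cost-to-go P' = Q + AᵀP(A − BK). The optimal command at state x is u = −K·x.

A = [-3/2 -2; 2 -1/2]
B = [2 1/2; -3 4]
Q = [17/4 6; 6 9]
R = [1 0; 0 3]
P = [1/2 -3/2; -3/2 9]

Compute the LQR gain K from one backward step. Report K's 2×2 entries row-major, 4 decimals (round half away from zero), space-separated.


-0.5476 -0.2374 0.1057 -0.2407

BᵀP = [5.5000 -30.0000; -5.7500 35.2500]
S = R + BᵀPB = [1 0; 0 3] + [101.0000 -117.2500; -117.2500 138.1250] = [102.0000 -117.2500; -117.2500 141.1250]
BᵀPA = [-68.2500 4.0000; 79.1250 -6.1250]
K = S⁻¹·BᵀPA = [-0.5476 -0.2374; 0.1057 -0.2407]
A−BK = [-0.4577 -1.4048; -0.0657 -0.2496]
AᵀP(A−BK) = [0.3868 0.2129; 0.2129 0.7257]
P' = Q + AᵀP(A−BK) = [4.6368 6.2129; 6.2129 9.7257]
tr(P') = 14.3624


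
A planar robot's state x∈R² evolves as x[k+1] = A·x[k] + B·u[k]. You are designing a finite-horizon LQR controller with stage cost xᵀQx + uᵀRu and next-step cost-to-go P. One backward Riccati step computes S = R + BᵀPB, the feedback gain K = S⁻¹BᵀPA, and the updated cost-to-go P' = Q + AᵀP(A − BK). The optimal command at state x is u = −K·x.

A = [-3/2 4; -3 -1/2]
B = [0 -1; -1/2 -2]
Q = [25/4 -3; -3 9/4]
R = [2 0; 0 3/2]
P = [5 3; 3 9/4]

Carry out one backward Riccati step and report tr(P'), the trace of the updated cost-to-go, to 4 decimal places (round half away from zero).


BᵀP = [-1.5000 -1.1250; -11.0000 -7.5000]
S = R + BᵀPB = [2 0; 0 3/2] + [0.5625 3.7500; 3.7500 26.0000] = [2.5625 3.7500; 3.7500 27.5000]
BᵀPA = [5.6250 -5.4375; 39.0000 -40.2500]
K = S⁻¹·BᵀPA = [0.1496 0.0249; 1.3978 -1.4670]
A−BK = [-0.1022 2.5330; -0.1296 -3.4216]
AᵀP(A−BK) = [3.1450 -3.3008; -3.3008 9.6499]
P' = Q + AᵀP(A−BK) = [9.3950 -6.3008; -6.3008 11.8999]
tr(P') = 21.2949

21.2949


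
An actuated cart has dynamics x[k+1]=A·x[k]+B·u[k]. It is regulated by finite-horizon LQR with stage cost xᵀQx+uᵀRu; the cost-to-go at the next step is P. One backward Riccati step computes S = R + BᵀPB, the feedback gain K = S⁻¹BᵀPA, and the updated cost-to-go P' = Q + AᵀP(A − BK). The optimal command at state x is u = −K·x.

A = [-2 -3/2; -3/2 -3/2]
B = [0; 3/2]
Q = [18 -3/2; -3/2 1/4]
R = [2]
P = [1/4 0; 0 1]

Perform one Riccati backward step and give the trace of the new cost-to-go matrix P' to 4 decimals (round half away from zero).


BᵀP = [0.0000 1.5000]
S = R + BᵀPB = [2] + [2.2500] = [4.2500]
BᵀPA = [-2.2500 -2.2500]
K = S⁻¹·BᵀPA = [-0.5294 -0.5294]
A−BK = [-2.0000 -1.5000; -0.7059 -0.7059]
AᵀP(A−BK) = [2.0588 1.8088; 1.8088 1.6213]
P' = Q + AᵀP(A−BK) = [20.0588 0.3088; 0.3088 1.8713]
tr(P') = 21.9301

21.9301


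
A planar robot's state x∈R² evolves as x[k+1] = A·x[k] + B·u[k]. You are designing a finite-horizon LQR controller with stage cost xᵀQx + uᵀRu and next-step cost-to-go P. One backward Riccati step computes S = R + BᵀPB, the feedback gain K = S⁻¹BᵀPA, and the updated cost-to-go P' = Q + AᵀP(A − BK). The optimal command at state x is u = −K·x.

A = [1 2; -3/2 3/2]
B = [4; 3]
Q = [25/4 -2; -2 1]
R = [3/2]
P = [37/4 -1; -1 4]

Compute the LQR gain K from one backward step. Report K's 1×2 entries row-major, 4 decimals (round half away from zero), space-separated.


0.1362 0.4954

BᵀP = [34.0000 8.0000]
S = R + BᵀPB = [3/2] + [160.0000] = [161.5000]
BᵀPA = [22.0000 80.0000]
K = S⁻¹·BᵀPA = [0.1362 0.4954]
A−BK = [0.4551 0.0186; -1.9087 0.0139]
AᵀP(A−BK) = [18.2531 0.1022; 0.1022 0.3715]
P' = Q + AᵀP(A−BK) = [24.5031 -1.8978; -1.8978 1.3715]
tr(P') = 25.8746


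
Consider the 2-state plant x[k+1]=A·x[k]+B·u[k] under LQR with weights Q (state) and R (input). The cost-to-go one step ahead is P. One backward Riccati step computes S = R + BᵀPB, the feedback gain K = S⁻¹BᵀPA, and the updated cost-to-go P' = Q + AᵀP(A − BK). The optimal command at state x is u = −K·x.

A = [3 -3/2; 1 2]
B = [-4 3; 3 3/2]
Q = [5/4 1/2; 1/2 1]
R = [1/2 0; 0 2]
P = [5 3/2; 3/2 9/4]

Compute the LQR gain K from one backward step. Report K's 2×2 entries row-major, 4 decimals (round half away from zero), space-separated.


-0.1345 0.5321 0.8164 0.2138

BᵀP = [-15.5000 0.7500; 17.2500 7.8750]
S = R + BᵀPB = [1/2 0; 0 2] + [64.2500 -45.3750; -45.3750 63.5625] = [64.7500 -45.3750; -45.3750 65.5625]
BᵀPA = [-45.7500 24.7500; 59.6250 -10.1250]
K = S⁻¹·BᵀPA = [-0.1345 0.5321; 0.8164 0.2138]
A−BK = [0.0130 -0.0131; 0.1789 0.0831]
AᵀP(A−BK) = [1.4218 0.3440; 0.3440 0.2461]
P' = Q + AᵀP(A−BK) = [2.6718 0.8440; 0.8440 1.2461]
tr(P') = 3.9179


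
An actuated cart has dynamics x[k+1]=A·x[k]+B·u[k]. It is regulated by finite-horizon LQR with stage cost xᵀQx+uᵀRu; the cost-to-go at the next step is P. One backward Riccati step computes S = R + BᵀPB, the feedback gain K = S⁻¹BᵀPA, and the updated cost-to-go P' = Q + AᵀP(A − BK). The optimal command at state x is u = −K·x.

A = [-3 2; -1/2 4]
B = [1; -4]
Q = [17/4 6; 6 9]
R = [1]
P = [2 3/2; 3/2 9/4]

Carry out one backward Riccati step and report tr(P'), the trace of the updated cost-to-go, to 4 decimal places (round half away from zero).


BᵀP = [-4.0000 -7.5000]
S = R + BᵀPB = [1] + [26.0000] = [27.0000]
BᵀPA = [15.7500 -38.0000]
K = S⁻¹·BᵀPA = [0.5833 -1.4074]
A−BK = [-3.5833 3.4074; 1.8333 -1.6296]
AᵀP(A−BK) = [13.8750 -13.8333; -13.8333 14.5185]
P' = Q + AᵀP(A−BK) = [18.1250 -7.8333; -7.8333 23.5185]
tr(P') = 41.6435

41.6435


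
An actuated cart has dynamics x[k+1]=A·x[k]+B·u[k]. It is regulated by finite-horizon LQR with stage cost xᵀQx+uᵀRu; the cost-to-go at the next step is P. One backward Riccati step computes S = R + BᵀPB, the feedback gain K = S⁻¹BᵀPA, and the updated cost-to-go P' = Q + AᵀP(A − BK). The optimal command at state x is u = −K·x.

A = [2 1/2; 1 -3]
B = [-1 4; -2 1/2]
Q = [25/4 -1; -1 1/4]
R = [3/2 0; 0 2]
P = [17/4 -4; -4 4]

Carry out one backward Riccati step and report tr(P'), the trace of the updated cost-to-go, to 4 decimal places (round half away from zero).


BᵀP = [3.7500 -4.0000; 15.0000 -14.0000]
S = R + BᵀPB = [3/2 0; 0 2] + [4.2500 13.0000; 13.0000 53.0000] = [5.7500 13.0000; 13.0000 55.0000]
BᵀPA = [3.5000 13.8750; 16.0000 49.5000]
K = S⁻¹·BᵀPA = [-0.1053 0.8124; 0.3158 0.7080]
A−BK = [0.6316 -1.5195; 0.6316 -1.7292]
AᵀP(A−BK) = [0.3158 0.0789; 0.0789 2.7455]
P' = Q + AᵀP(A−BK) = [6.5658 -0.9211; -0.9211 2.9955]
tr(P') = 9.5613

9.5613


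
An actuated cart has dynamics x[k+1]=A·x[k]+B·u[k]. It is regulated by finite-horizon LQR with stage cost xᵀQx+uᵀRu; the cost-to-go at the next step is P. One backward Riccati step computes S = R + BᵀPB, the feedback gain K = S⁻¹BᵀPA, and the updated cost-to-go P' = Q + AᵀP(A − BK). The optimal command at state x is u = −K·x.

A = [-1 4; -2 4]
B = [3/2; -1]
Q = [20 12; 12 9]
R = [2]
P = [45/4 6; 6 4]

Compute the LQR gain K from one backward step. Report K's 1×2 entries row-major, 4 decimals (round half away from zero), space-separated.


BᵀP = [10.8750 5.0000]
S = R + BᵀPB = [2] + [11.3125] = [13.3125]
BᵀPA = [-20.8750 63.5000]
K = S⁻¹·BᵀPA = [-1.5681 4.7700]
A−BK = [1.3521 -3.1549; -3.5681 8.7700]
AᵀP(A−BK) = [18.5164 -49.4272; -49.4272 133.1080]
P' = Q + AᵀP(A−BK) = [38.5164 -37.4272; -37.4272 142.1080]
tr(P') = 180.6244

-1.5681 4.7700


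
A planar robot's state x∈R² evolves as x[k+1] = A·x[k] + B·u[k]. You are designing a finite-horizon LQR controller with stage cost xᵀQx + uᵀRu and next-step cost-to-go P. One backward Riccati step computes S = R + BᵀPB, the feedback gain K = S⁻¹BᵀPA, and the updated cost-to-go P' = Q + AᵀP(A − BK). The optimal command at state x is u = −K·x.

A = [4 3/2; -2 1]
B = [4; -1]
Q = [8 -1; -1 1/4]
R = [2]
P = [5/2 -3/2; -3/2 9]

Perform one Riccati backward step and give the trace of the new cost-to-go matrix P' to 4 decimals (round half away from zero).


26.6121

BᵀP = [11.5000 -15.0000]
S = R + BᵀPB = [2] + [61.0000] = [63.0000]
BᵀPA = [76.0000 2.2500]
K = S⁻¹·BᵀPA = [1.2063 0.0357]
A−BK = [-0.8254 1.3571; -0.7937 1.0357]
AᵀP(A−BK) = [8.3175 -7.2143; -7.2143 10.0446]
P' = Q + AᵀP(A−BK) = [16.3175 -8.2143; -8.2143 10.2946]
tr(P') = 26.6121


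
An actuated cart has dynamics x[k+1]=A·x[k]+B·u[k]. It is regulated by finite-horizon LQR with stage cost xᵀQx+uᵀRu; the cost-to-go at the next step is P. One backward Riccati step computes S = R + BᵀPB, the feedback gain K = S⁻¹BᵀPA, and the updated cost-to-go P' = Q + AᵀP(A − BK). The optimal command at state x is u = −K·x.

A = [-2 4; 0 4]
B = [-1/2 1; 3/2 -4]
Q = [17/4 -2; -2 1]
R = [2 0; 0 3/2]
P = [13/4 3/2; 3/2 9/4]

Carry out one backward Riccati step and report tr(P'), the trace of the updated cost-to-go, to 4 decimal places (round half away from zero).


BᵀP = [0.6250 2.6250; -2.7500 -7.5000]
S = R + BᵀPB = [2 0; 0 3/2] + [3.6250 -9.8750; -9.8750 27.2500] = [5.6250 -9.8750; -9.8750 28.7500]
BᵀPA = [-1.2500 13.0000; 5.5000 -41.0000]
K = S⁻¹·BᵀPA = [0.2862 -0.4848; 0.2896 -1.5926]
A−BK = [-2.1465 5.3502; 0.7291 -1.6432]
AᵀP(A−BK) = [11.7649 -29.8467; -29.8467 77.0056]
P' = Q + AᵀP(A−BK) = [16.0149 -31.8467; -31.8467 78.0056]
tr(P') = 94.0205

94.0205


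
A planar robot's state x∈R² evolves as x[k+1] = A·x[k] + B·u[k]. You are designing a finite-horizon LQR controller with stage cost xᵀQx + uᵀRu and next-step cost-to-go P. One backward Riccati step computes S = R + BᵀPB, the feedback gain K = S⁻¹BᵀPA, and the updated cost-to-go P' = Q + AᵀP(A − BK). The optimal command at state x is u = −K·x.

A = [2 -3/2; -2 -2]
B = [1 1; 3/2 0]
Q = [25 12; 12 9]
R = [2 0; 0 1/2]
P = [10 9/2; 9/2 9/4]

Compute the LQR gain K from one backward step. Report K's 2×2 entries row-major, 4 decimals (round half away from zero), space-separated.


0.0527 -0.6739 0.9636 -1.2107

BᵀP = [16.7500 7.8750; 10.0000 4.5000]
S = R + BᵀPB = [2 0; 0 1/2] + [28.5625 16.7500; 16.7500 10.0000] = [30.5625 16.7500; 16.7500 10.5000]
BᵀPA = [17.7500 -40.8750; 11.0000 -24.0000]
K = S⁻¹·BᵀPA = [0.0527 -0.6739; 0.9636 -1.2107]
A−BK = [0.9837 0.3846; -2.0790 -0.9892]
AᵀP(A−BK) = [1.4655 -0.2208; -0.2208 1.8979]
P' = Q + AᵀP(A−BK) = [26.4655 11.7792; 11.7792 10.8979]
tr(P') = 37.3635


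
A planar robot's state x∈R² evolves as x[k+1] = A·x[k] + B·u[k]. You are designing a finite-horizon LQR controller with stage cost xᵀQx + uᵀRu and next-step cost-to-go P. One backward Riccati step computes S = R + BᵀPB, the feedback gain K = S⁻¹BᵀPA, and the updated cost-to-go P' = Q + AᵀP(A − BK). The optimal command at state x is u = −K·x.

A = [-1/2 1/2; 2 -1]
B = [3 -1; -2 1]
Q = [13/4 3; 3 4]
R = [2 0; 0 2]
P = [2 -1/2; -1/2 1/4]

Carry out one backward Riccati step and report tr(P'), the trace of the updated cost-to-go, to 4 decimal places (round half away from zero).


BᵀP = [7.0000 -2.0000; -2.5000 0.7500]
S = R + BᵀPB = [2 0; 0 2] + [25.0000 -9.0000; -9.0000 3.2500] = [27.0000 -9.0000; -9.0000 5.2500]
BᵀPA = [-7.5000 5.5000; 2.7500 -2.0000]
K = S⁻¹·BᵀPA = [-0.2407 0.1790; 0.1111 -0.0741]
A−BK = [0.3333 -0.1111; 1.4074 -0.5679]
AᵀP(A−BK) = [0.3889 -0.2037; -0.2037 0.1173]
P' = Q + AᵀP(A−BK) = [3.6389 2.7963; 2.7963 4.1173]
tr(P') = 7.7562

7.7562


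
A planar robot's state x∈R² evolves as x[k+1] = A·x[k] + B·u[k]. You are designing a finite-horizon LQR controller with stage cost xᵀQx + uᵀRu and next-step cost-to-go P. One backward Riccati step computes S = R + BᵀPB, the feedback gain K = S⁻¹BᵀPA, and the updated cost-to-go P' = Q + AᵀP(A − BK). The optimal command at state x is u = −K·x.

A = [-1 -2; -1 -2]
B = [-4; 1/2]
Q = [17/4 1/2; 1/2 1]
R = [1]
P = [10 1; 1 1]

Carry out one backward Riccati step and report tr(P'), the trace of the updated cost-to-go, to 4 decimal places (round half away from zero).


11.4583

BᵀP = [-39.5000 -3.5000]
S = R + BᵀPB = [1] + [156.2500] = [157.2500]
BᵀPA = [43.0000 86.0000]
K = S⁻¹·BᵀPA = [0.2734 0.5469]
A−BK = [0.0938 0.1876; -1.1367 -2.2734]
AᵀP(A−BK) = [1.2417 2.4833; 2.4833 4.9666]
P' = Q + AᵀP(A−BK) = [5.4917 2.9833; 2.9833 5.9666]
tr(P') = 11.4583


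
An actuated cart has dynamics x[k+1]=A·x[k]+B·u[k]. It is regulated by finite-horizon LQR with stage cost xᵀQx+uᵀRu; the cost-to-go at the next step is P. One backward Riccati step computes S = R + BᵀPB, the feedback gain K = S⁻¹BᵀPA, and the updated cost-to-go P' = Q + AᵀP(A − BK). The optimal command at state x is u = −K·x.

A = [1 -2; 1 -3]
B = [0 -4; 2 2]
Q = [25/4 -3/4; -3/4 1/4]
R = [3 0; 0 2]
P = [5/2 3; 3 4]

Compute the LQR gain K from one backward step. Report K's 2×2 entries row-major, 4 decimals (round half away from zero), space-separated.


BᵀP = [6.0000 8.0000; -4.0000 -4.0000]
S = R + BᵀPB = [3 0; 0 2] + [16.0000 -8.0000; -8.0000 8.0000] = [19.0000 -8.0000; -8.0000 10.0000]
BᵀPA = [14.0000 -36.0000; -8.0000 20.0000]
K = S⁻¹·BᵀPA = [0.6032 -1.5873; -0.3175 0.7302]
A−BK = [-0.2698 0.9206; 0.4286 -1.2857]
AᵀP(A−BK) = [1.5159 -3.9365; -3.9365 10.2540]
P' = Q + AᵀP(A−BK) = [7.7659 -4.6865; -4.6865 10.5040]
tr(P') = 18.2698

0.6032 -1.5873 -0.3175 0.7302


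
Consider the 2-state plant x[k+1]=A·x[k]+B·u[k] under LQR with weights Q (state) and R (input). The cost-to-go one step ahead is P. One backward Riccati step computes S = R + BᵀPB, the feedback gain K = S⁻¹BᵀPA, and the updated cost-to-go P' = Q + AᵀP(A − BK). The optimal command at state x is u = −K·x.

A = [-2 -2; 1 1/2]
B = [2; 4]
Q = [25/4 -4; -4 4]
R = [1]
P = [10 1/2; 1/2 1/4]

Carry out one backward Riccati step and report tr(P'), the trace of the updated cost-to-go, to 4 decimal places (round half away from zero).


BᵀP = [22.0000 2.0000]
S = R + BᵀPB = [1] + [52.0000] = [53.0000]
BᵀPA = [-42.0000 -43.0000]
K = S⁻¹·BᵀPA = [-0.7925 -0.8113]
A−BK = [-0.4151 -0.3774; 4.1698 3.7453]
AᵀP(A−BK) = [4.9670 4.5495; 4.5495 4.1757]
P' = Q + AᵀP(A−BK) = [11.2170 0.5495; 0.5495 8.1757]
tr(P') = 19.3927

19.3927


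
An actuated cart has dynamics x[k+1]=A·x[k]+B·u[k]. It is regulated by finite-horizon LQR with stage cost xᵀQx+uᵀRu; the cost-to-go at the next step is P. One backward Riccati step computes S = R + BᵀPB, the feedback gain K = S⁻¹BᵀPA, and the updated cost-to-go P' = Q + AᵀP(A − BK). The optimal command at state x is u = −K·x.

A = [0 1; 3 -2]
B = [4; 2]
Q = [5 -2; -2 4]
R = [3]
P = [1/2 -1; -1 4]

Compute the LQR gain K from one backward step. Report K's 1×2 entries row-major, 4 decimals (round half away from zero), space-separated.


1.0909 -0.7273

BᵀP = [0.0000 4.0000]
S = R + BᵀPB = [3] + [8.0000] = [11.0000]
BᵀPA = [12.0000 -8.0000]
K = S⁻¹·BᵀPA = [1.0909 -0.7273]
A−BK = [-4.3636 3.9091; 0.8182 -0.5455]
AᵀP(A−BK) = [22.9091 -18.2727; -18.2727 14.6818]
P' = Q + AᵀP(A−BK) = [27.9091 -20.2727; -20.2727 18.6818]
tr(P') = 46.5909


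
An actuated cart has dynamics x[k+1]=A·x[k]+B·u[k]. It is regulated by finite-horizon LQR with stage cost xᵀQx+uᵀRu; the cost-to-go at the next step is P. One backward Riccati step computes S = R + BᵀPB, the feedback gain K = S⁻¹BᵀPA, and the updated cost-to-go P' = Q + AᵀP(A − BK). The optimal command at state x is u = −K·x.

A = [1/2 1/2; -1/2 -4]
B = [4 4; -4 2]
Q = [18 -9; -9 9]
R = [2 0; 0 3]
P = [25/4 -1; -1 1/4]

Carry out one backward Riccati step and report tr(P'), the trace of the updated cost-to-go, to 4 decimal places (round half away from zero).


BᵀP = [29.0000 -5.0000; 23.0000 -3.5000]
S = R + BᵀPB = [2 0; 0 3] + [136.0000 106.0000; 106.0000 85.0000] = [138.0000 106.0000; 106.0000 88.0000]
BᵀPA = [17.0000 34.5000; 13.2500 25.5000]
K = S⁻¹·BᵀPA = [0.1008 0.3667; 0.0292 -0.1520]
A−BK = [-0.0198 -0.3590; -0.1553 -2.2291]
AᵀP(A−BK) = [0.0252 0.0917; 0.0917 0.7855]
P' = Q + AᵀP(A−BK) = [18.0252 -8.9083; -8.9083 9.7855]
tr(P') = 27.8107

27.8107


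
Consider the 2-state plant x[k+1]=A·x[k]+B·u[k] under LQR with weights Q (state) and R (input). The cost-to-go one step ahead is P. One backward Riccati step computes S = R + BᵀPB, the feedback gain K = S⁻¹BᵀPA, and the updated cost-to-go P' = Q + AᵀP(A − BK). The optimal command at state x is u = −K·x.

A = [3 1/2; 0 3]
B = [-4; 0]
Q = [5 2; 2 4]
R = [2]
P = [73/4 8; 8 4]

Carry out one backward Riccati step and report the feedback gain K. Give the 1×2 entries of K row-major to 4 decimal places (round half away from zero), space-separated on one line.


-0.7449 -0.4507

BᵀP = [-73.0000 -32.0000]
S = R + BᵀPB = [2] + [292.0000] = [294.0000]
BᵀPA = [-219.0000 -132.5000]
K = S⁻¹·BᵀPA = [-0.7449 -0.4507]
A−BK = [0.0204 -1.3027; 0.0000 3.0000]
AᵀP(A−BK) = [1.1173 0.6760; 0.6760 4.8474]
P' = Q + AᵀP(A−BK) = [6.1173 2.6760; 2.6760 8.8474]
tr(P') = 14.9647


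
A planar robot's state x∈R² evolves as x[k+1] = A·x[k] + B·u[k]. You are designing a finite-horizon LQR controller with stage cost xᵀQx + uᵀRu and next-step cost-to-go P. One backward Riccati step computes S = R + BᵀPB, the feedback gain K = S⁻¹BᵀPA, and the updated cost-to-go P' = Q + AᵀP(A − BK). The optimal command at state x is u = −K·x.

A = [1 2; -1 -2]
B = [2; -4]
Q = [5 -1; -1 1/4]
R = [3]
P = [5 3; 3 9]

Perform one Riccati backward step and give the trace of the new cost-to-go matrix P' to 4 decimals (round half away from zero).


12.3088

BᵀP = [-2.0000 -30.0000]
S = R + BᵀPB = [3] + [116.0000] = [119.0000]
BᵀPA = [28.0000 56.0000]
K = S⁻¹·BᵀPA = [0.2353 0.4706]
A−BK = [0.5294 1.0588; -0.0588 -0.1176]
AᵀP(A−BK) = [1.4118 2.8235; 2.8235 5.6471]
P' = Q + AᵀP(A−BK) = [6.4118 1.8235; 1.8235 5.8971]
tr(P') = 12.3088


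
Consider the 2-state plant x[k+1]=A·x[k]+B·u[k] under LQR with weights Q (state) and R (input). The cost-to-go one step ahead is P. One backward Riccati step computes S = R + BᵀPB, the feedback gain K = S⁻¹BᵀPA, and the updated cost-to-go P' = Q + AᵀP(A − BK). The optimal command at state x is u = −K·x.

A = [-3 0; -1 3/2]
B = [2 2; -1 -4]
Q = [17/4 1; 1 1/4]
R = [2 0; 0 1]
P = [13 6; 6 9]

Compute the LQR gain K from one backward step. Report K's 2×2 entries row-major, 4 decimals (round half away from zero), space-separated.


BᵀP = [20.0000 3.0000; 2.0000 -24.0000]
S = R + BᵀPB = [2 0; 0 1] + [37.0000 28.0000; 28.0000 100.0000] = [39.0000 28.0000; 28.0000 101.0000]
BᵀPA = [-63.0000 4.5000; 18.0000 -36.0000]
K = S⁻¹·BᵀPA = [-2.1765 0.4635; 0.7816 -0.4849]
A−BK = [-0.2101 0.0428; -0.0501 0.0238]
AᵀP(A−BK) = [10.8086 -2.5674; -2.5674 0.7060]
P' = Q + AᵀP(A−BK) = [15.0586 -1.5674; -1.5674 0.9560]
tr(P') = 16.0146

-2.1765 0.4635 0.7816 -0.4849


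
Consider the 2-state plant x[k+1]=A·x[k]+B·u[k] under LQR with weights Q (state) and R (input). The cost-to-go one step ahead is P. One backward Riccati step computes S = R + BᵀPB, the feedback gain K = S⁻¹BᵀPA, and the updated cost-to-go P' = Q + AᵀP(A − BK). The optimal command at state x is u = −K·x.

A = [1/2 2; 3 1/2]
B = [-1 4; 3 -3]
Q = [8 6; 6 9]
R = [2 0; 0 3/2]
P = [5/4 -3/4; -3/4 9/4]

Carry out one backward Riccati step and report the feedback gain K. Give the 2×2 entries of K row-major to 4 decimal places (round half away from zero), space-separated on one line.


BᵀP = [-3.5000 7.5000; 7.2500 -9.7500]
S = R + BᵀPB = [2 0; 0 3/2] + [26.0000 -36.5000; -36.5000 58.2500] = [28.0000 -36.5000; -36.5000 59.7500]
BᵀPA = [20.7500 -3.2500; -25.6250 9.6250]
K = S⁻¹·BᵀPA = [0.8936 0.4611; 0.1170 0.4428]
A−BK = [0.9255 0.6900; 0.6702 0.4450]
AᵀP(A−BK) = [2.7686 1.7154; 1.7154 1.2994]
P' = Q + AᵀP(A−BK) = [10.7686 7.7154; 7.7154 10.2994]
tr(P') = 21.0680

0.8936 0.4611 0.1170 0.4428


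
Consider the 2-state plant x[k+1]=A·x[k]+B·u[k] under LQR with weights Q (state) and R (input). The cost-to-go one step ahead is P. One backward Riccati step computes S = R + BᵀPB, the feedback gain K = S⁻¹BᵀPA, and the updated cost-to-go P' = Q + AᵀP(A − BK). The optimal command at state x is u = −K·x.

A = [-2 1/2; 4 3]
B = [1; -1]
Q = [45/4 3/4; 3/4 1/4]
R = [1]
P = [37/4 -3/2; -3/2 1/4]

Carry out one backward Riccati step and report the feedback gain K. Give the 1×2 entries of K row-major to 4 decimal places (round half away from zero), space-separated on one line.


BᵀP = [10.7500 -1.7500]
S = R + BᵀPB = [1] + [12.5000] = [13.5000]
BᵀPA = [-28.5000 0.1250]
K = S⁻¹·BᵀPA = [-2.1111 0.0093]
A−BK = [0.1111 0.4907; 1.8889 3.0093]
AᵀP(A−BK) = [4.8333 0.0139; 0.0139 0.0613]
P' = Q + AᵀP(A−BK) = [16.0833 0.7639; 0.7639 0.3113]
tr(P') = 16.3947

-2.1111 0.0093


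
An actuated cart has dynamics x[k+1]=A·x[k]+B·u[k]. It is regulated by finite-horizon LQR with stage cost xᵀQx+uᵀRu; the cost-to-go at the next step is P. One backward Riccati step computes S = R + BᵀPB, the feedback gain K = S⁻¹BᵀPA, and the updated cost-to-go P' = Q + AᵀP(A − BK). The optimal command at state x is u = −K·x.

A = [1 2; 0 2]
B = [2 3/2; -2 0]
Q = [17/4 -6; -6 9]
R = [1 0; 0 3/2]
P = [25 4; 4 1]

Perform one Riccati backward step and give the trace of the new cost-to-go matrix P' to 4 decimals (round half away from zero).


BᵀP = [42.0000 6.0000; 37.5000 6.0000]
S = R + BᵀPB = [1 0; 0 3/2] + [72.0000 63.0000; 63.0000 56.2500] = [73.0000 63.0000; 63.0000 57.7500]
BᵀPA = [42.0000 96.0000; 37.5000 87.0000]
K = S⁻¹·BᵀPA = [0.2553 0.2553; 0.3708 1.2280]
A−BK = [-0.0669 -0.3526; 0.5106 2.5106]
AᵀP(A−BK) = [0.3708 1.2280; 1.2280 4.6565]
P' = Q + AᵀP(A−BK) = [4.6208 -4.7720; -4.7720 13.6565]
tr(P') = 18.2774

18.2774


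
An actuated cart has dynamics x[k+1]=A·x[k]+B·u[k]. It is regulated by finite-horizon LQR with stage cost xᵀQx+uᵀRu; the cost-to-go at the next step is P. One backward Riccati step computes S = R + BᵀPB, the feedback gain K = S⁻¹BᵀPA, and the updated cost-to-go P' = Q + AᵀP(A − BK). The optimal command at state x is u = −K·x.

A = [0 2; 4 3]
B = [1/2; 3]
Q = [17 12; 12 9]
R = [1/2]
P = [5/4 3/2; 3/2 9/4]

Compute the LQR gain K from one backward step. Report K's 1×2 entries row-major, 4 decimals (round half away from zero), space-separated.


1.1736 1.2812

BᵀP = [5.1250 7.5000]
S = R + BᵀPB = [1/2] + [25.0625] = [25.5625]
BᵀPA = [30.0000 32.7500]
K = S⁻¹·BᵀPA = [1.1736 1.2812]
A−BK = [-0.5868 1.3594; 0.4792 -0.8435]
AᵀP(A−BK) = [0.7922 0.5648; 0.5648 1.2916]
P' = Q + AᵀP(A−BK) = [17.7922 12.5648; 12.5648 10.2916]
tr(P') = 28.0837


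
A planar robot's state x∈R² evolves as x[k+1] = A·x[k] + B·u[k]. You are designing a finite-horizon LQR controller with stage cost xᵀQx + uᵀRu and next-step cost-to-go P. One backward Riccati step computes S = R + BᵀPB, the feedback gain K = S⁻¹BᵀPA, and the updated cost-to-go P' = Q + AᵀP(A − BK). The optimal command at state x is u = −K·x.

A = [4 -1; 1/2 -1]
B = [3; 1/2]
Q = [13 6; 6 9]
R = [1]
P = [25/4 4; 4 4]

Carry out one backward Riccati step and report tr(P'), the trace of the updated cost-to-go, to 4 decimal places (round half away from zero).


BᵀP = [20.7500 14.0000]
S = R + BᵀPB = [1] + [69.2500] = [70.2500]
BᵀPA = [90.0000 -34.7500]
K = S⁻¹·BᵀPA = [1.2811 -0.4947]
A−BK = [0.1566 0.4840; -0.1406 -0.7527]
AᵀP(A−BK) = [1.6975 -0.4804; -0.4804 1.0605]
P' = Q + AᵀP(A−BK) = [14.6975 5.5196; 5.5196 10.0605]
tr(P') = 24.7580

24.7580


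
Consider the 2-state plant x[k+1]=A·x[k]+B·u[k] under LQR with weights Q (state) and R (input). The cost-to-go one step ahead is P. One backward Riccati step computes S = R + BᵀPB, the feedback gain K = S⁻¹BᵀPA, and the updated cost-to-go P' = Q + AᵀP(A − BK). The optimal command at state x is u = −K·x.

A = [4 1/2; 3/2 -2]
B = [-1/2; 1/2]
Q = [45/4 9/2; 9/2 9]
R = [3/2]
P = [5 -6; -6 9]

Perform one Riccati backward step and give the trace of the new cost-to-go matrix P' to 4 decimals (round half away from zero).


BᵀP = [-5.5000 7.5000]
S = R + BᵀPB = [3/2] + [6.5000] = [8.0000]
BᵀPA = [-10.7500 -17.7500]
K = S⁻¹·BᵀPA = [-1.3438 -2.2188]
A−BK = [3.3281 -0.6094; 2.1719 -0.8906]
AᵀP(A−BK) = [13.8047 2.6484; 2.6484 9.8672]
P' = Q + AᵀP(A−BK) = [25.0547 7.1484; 7.1484 18.8672]
tr(P') = 43.9219

43.9219


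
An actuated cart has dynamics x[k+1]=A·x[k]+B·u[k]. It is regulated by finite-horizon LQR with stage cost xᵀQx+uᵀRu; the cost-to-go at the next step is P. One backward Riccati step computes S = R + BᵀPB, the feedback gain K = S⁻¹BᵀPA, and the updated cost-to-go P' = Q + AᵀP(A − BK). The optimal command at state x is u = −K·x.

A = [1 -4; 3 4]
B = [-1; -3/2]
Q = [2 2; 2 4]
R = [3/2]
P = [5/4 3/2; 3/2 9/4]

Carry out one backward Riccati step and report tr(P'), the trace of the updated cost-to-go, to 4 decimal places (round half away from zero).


BᵀP = [-3.5000 -4.8750]
S = R + BᵀPB = [3/2] + [10.8125] = [12.3125]
BᵀPA = [-18.1250 -5.5000]
K = S⁻¹·BᵀPA = [-1.4721 -0.4467]
A−BK = [-0.4721 -4.4467; 0.7919 3.3299]
AᵀP(A−BK) = [3.8185 1.9036; 1.9036 5.5431]
P' = Q + AᵀP(A−BK) = [5.8185 3.9036; 3.9036 9.5431]
tr(P') = 15.3617

15.3617


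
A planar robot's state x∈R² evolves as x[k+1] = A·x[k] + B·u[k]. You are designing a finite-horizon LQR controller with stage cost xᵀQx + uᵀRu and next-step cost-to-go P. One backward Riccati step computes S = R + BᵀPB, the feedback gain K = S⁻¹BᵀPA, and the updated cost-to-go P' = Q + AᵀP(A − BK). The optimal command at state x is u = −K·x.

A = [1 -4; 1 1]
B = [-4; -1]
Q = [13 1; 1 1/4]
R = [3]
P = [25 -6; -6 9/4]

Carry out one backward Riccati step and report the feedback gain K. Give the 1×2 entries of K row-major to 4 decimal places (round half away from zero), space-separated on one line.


BᵀP = [-94.0000 21.7500]
S = R + BᵀPB = [3] + [354.2500] = [357.2500]
BᵀPA = [-72.2500 397.7500]
K = S⁻¹·BᵀPA = [-0.2022 1.1134]
A−BK = [0.1910 0.4535; 0.7978 2.1134]
AᵀP(A−BK) = [0.6382 0.6907; 0.6907 7.4087]
P' = Q + AᵀP(A−BK) = [13.6382 1.6907; 1.6907 7.6587]
tr(P') = 21.2969

-0.2022 1.1134


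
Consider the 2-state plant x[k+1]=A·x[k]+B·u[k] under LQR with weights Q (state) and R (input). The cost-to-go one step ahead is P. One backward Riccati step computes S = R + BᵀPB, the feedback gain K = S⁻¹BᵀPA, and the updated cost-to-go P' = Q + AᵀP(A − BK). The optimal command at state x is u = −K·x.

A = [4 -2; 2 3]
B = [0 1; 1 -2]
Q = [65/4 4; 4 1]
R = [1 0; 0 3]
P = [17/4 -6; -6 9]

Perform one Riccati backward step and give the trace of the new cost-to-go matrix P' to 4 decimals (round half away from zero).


26.5376

BᵀP = [-6.0000 9.0000; 16.2500 -24.0000]
S = R + BᵀPB = [1 0; 0 3] + [9.0000 -24.0000; -24.0000 64.2500] = [10.0000 -24.0000; -24.0000 67.2500]
BᵀPA = [-6.0000 39.0000; 17.0000 -104.5000]
K = S⁻¹·BᵀPA = [0.0466 1.1891; 0.2694 -1.1295]
A−BK = [3.7306 -0.8705; 2.4922 -0.4482]
AᵀP(A−BK) = [3.6995 -1.6632; -1.6632 5.5881]
P' = Q + AᵀP(A−BK) = [19.9495 2.3368; 2.3368 6.5881]
tr(P') = 26.5376


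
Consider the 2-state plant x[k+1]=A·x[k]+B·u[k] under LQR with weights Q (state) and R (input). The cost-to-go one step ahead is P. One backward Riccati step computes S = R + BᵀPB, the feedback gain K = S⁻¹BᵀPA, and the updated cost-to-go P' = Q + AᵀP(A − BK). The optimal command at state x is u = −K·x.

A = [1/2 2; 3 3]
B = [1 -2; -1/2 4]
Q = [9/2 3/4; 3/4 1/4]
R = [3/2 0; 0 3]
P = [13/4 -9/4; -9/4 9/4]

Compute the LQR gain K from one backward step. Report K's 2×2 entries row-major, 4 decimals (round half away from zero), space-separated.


BᵀP = [4.3750 -3.3750; -15.5000 13.5000]
S = R + BᵀPB = [3/2 0; 0 3] + [6.0625 -22.2500; -22.2500 85.0000] = [7.5625 -22.2500; -22.2500 88.0000]
BᵀPA = [-7.9375 -1.3750; 32.7500 9.5000]
K = S⁻¹·BᵀPA = [0.1771 0.5303; 0.4169 0.2420]
A−BK = [1.1568 1.9538; 1.4208 2.2970]
AᵀP(A−BK) = [2.0635 2.9076; 2.9076 4.6799]
P' = Q + AᵀP(A−BK) = [6.5635 3.6576; 3.6576 4.9299]
tr(P') = 11.4934

0.1771 0.5303 0.4169 0.2420


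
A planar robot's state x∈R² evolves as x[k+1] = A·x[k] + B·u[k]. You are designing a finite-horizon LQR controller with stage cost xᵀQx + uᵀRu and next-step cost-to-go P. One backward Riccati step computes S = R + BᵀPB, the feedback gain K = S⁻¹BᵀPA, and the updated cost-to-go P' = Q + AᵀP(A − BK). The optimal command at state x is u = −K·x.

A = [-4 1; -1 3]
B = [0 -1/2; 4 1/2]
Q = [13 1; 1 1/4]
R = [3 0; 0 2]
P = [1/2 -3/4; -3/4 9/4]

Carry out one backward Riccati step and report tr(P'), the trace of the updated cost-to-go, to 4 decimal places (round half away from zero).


BᵀP = [-3.0000 9.0000; -0.6250 1.5000]
S = R + BᵀPB = [3 0; 0 2] + [36.0000 6.0000; 6.0000 1.0625] = [39.0000 6.0000; 6.0000 3.0625]
BᵀPA = [3.0000 24.0000; 1.0000 3.8750]
K = S⁻¹·BᵀPA = [0.0382 0.6022; 0.2517 0.0854]
A−BK = [-3.8742 1.0427; -1.2787 0.5483]
AᵀP(A−BK) = [3.8837 -0.8921; -0.8921 1.4652]
P' = Q + AᵀP(A−BK) = [16.8837 0.1079; 0.1079 1.7152]
tr(P') = 18.5989

18.5989


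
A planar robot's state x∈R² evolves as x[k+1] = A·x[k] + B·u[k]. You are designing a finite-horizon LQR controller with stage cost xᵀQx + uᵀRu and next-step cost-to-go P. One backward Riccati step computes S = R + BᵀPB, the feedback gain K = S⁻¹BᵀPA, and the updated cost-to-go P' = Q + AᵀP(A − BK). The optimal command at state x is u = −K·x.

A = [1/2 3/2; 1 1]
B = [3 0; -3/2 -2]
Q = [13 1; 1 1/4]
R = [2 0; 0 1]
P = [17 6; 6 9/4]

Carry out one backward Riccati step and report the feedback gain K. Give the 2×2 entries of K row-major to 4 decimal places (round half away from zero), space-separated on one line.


BᵀP = [42.0000 14.6250; -12.0000 -4.5000]
S = R + BᵀPB = [2 0; 0 1] + [104.0625 -29.2500; -29.2500 9.0000] = [106.0625 -29.2500; -29.2500 10.0000]
BᵀPA = [35.6250 77.6250; -10.5000 -22.5000]
K = S⁻¹·BᵀPA = [0.2396 0.5760; -0.3493 -0.5651]
A−BK = [-0.2187 -0.2281; 0.6608 0.7339]
AᵀP(A−BK) = [0.2982 0.5452; 0.5452 1.0705]
P' = Q + AᵀP(A−BK) = [13.2982 1.5452; 1.5452 1.3205]
tr(P') = 14.6186

0.2396 0.5760 -0.3493 -0.5651


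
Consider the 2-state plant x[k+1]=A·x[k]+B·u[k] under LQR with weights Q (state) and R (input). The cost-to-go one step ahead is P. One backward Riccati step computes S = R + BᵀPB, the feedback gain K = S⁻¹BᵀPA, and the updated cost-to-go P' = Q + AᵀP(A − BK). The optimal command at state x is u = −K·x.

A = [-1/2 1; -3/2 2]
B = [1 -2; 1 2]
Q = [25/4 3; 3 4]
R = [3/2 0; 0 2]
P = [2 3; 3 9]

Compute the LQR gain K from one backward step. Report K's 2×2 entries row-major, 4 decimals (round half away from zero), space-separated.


-0.8768 1.2986 -0.3057 0.3555

BᵀP = [5.0000 12.0000; 2.0000 12.0000]
S = R + BᵀPB = [3/2 0; 0 2] + [17.0000 14.0000; 14.0000 20.0000] = [18.5000 14.0000; 14.0000 22.0000]
BᵀPA = [-20.5000 29.0000; -19.0000 26.0000]
K = S⁻¹·BᵀPA = [-0.8768 1.2986; -0.3057 0.3555]
A−BK = [-0.2346 0.4123; -0.0118 -0.0095]
AᵀP(A−BK) = [1.4680 -2.1256; -2.1256 3.0995]
P' = Q + AᵀP(A−BK) = [7.7180 0.8744; 0.8744 7.0995]
tr(P') = 14.8175


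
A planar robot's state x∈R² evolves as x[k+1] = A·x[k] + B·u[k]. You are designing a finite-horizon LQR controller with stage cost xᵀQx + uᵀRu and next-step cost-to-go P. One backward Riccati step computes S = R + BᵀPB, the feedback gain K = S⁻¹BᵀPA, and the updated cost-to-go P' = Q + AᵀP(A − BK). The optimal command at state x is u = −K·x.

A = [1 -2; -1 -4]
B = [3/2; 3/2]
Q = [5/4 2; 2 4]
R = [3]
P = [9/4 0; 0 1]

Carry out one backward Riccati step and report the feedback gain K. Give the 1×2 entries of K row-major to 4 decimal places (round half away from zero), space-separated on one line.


BᵀP = [3.3750 1.5000]
S = R + BᵀPB = [3] + [7.3125] = [10.3125]
BᵀPA = [1.8750 -12.7500]
K = S⁻¹·BᵀPA = [0.1818 -1.2364]
A−BK = [0.7273 -0.1455; -1.2727 -2.1455]
AᵀP(A−BK) = [2.9091 1.8182; 1.8182 9.2364]
P' = Q + AᵀP(A−BK) = [4.1591 3.8182; 3.8182 13.2364]
tr(P') = 17.3955

0.1818 -1.2364


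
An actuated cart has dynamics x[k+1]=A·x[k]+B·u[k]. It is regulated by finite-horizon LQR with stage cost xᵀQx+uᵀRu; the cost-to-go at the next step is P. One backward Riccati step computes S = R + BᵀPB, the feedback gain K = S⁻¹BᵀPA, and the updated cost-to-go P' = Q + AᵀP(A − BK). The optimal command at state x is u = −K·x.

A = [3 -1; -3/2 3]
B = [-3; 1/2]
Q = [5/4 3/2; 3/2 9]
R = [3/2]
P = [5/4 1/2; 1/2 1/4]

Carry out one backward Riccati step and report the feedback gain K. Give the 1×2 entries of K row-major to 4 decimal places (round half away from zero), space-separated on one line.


BᵀP = [-3.5000 -1.3750]
S = R + BᵀPB = [3/2] + [9.8125] = [11.3125]
BᵀPA = [-8.4375 -0.6250]
K = S⁻¹·BᵀPA = [-0.7459 -0.0552]
A−BK = [0.7624 -1.1657; -1.1271 3.0276]
AᵀP(A−BK) = [1.0193 -0.0912; -0.0912 0.4655]
P' = Q + AᵀP(A−BK) = [2.2693 1.4088; 1.4088 9.4655]
tr(P') = 11.7348

-0.7459 -0.0552
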